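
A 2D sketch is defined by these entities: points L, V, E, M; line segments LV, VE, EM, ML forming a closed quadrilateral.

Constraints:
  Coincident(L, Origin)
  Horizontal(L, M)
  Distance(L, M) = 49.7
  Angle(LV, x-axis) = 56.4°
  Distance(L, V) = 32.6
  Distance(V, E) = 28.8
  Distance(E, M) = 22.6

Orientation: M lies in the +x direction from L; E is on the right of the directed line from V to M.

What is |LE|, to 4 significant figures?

27.10

Checks: |VE| = 28.80 ✓; |EM| = 22.60 ✓.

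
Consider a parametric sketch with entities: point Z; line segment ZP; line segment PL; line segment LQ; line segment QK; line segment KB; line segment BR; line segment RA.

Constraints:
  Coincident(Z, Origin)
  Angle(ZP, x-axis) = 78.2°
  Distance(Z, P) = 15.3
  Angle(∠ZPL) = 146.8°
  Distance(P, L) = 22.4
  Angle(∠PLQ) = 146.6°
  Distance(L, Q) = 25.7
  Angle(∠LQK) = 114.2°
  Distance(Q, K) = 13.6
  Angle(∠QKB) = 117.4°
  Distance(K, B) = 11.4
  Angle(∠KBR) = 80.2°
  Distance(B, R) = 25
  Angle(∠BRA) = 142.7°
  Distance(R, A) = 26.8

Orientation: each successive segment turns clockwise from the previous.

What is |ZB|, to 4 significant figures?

49.23

Z is at the origin; ZP runs at 78.2° with length 15.3, so P = (3.129, 14.98). ∠ZPL = 146.8° gives PL at 45.00° from the x-axis; with |PL| = 22.4, L = (18.97, 30.82). ∠PLQ = 146.6° gives LQ at 11.60° from the x-axis; with |LQ| = 25.7, Q = (44.14, 35.98). ∠LQK = 114.2° gives QK at -54.20° from the x-axis; with |QK| = 13.6, K = (52.10, 24.95). ∠QKB = 117.4° gives KB at -116.8° from the x-axis; with |KB| = 11.4, B = (46.96, 14.78). Then |ZB| = |B − Z| = 49.23.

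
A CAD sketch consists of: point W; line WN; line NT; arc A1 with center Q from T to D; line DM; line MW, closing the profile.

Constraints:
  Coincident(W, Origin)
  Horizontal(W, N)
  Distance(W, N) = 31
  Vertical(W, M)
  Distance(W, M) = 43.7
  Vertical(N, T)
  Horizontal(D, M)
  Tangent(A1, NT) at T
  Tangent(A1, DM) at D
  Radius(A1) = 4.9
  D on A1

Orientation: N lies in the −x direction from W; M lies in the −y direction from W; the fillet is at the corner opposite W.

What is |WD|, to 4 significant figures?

50.90

W is at the origin; WN is horizontal with |WN| = 31.0 and N on the −x side, so N = (-31.00, 0.000). W and M share the same x with |WM| = 43.7 and M on the −y side, so M = (0.000, -43.70). The virtual corner opposite W is at (-31.00, -43.70). Since A1 is tangent to NT there, QT ⟂ NT and since A1 is tangent to DM there, QD ⟂ DM, with radius 4.9, so the center Q sits 4.9 in from both sides at Q = (-26.10, -38.80). That places the tangent points at T = (-31.00, -38.80) on NT and D = (-26.10, -43.70) on DM. Then |WD| = |D − W| = 50.90.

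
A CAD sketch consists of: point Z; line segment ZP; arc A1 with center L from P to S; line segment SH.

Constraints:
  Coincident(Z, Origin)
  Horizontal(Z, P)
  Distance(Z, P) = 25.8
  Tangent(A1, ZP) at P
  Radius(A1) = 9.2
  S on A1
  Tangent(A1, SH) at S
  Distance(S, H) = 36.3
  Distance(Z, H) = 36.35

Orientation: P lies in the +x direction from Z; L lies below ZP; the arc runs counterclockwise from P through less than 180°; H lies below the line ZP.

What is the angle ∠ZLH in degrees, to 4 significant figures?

66.10°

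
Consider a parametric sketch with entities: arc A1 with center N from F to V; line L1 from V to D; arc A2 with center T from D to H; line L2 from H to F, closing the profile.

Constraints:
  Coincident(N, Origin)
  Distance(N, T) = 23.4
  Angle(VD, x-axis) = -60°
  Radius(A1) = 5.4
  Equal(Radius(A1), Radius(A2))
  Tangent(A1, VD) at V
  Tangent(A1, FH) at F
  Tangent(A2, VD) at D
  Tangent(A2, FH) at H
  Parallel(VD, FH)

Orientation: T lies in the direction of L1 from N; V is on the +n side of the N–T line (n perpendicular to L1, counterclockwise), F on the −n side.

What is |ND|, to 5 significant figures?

24.015

The slot axis is L1's direction at -60.0°, so u = (cos -60.0°, sin -60.0°) = (0.50000, -0.86603) and n = (−sin -60.0°, cos -60.0°) = (0.86603, 0.50000). N is at the origin and T lies 23.4 along u from N, so T = 23.4·u = (11.700, -20.265). Tangency of A1 to both parallel lines with radius 5.4 puts V and F at N ± 5.4·n: V = (4.6765, 2.7000), F = (-4.6765, -2.7000). Equal radii place D and H the same way about T: D = T + 5.4·n = (16.377, -17.565), H = T − 5.4·n = (7.0235, -22.965). Then |ND| = |D − N| = 24.015.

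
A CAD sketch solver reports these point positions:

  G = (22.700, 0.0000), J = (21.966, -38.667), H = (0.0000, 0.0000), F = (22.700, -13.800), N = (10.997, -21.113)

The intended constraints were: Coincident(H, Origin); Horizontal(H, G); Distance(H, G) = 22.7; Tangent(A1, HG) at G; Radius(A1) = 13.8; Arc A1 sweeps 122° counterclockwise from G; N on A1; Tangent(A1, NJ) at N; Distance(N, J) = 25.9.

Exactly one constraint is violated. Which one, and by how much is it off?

Distance(N, J) = 25.9 — off by 5.20.

H = (0.00, 0.00) ✓; H.y = 0.00, G.y = 0.00 ✓; |HG| = 22.70 ✓; ∠(FG, GH) = 90.00° ✓; |FG| = 13.80 ✓; bearing(F→N) − bearing(F→G) = 122.0° ✓; |FN| = 13.80 ✓; ∠(FN, NJ) = 90.00° ✓; |NJ| = 20.70 ✗.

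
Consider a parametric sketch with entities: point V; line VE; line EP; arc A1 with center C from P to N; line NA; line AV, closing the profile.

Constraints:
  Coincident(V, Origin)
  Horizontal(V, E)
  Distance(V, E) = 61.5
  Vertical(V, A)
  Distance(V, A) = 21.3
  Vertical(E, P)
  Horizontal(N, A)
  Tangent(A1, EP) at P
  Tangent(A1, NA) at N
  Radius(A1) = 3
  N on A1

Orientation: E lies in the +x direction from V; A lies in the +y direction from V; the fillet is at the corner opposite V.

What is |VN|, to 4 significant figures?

62.26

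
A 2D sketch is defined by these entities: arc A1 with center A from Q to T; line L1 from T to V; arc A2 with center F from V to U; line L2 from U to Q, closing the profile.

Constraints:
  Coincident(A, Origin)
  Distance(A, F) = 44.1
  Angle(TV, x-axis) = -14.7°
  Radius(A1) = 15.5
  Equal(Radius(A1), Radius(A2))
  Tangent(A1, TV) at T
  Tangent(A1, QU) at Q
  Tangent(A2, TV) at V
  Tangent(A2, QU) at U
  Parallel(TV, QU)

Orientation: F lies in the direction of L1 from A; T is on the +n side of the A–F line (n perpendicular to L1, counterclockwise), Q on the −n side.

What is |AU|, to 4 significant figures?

46.74

Tangency of A1 to both parallel lines with radius 15.5 puts T and Q at A ± 15.5·n: T = (3.933, 14.99), Q = (-3.933, -14.99). Equal radii place V and U the same way about F: V = F + 15.5·n = (46.59, 3.802), U = F − 15.5·n = (38.72, -26.18). Then |AU| = |U − A| = 46.74.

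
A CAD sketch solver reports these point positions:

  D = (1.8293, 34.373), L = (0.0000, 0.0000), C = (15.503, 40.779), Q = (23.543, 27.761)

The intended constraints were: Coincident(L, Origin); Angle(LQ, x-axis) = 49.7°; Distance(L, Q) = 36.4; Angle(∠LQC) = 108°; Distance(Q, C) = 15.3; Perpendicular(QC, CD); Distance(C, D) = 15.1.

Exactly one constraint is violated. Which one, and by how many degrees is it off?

Perpendicular(QC, CD) — off by 6.60°.

L = (0.00, 0.00) ✓; LQ at 49.70° ✓; |LQ| = 36.40 ✓; ∠LQC = 108.0° ✓; |QC| = 15.30 ✓; ∠(QC, CD) = 83.40° ✗; |CD| = 15.10 ✓.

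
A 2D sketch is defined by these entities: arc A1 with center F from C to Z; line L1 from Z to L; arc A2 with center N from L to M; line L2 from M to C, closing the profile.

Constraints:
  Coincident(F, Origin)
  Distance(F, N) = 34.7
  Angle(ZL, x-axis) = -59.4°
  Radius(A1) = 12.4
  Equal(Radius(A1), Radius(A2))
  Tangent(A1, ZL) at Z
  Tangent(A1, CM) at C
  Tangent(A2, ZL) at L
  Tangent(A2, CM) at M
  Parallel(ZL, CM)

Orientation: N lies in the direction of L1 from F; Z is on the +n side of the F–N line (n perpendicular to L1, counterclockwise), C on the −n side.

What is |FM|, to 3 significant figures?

36.8

The slot axis is L1's direction at -59.4°, so u = (cos -59.4°, sin -59.4°) = (0.509, -0.861) and n = (−sin -59.4°, cos -59.4°) = (0.861, 0.509). F is at the origin and N lies 34.7 along u from F, so N = 34.7·u = (17.7, -29.9). Tangency of A1 to both parallel lines with radius 12.4 puts Z and C at F ± 12.4·n: Z = (10.7, 6.31), C = (-10.7, -6.31). Equal radii place L and M the same way about N: L = N + 12.4·n = (28.3, -23.6), M = N − 12.4·n = (6.99, -36.2). Then |FM| = |M − F| = 36.8.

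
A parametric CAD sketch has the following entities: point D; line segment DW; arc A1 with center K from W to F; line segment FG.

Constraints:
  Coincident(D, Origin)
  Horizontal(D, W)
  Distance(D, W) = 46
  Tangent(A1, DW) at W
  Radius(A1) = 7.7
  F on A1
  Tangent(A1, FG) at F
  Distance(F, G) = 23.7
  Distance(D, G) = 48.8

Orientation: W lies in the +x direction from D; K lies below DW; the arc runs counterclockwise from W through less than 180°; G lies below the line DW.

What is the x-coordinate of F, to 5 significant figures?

38.304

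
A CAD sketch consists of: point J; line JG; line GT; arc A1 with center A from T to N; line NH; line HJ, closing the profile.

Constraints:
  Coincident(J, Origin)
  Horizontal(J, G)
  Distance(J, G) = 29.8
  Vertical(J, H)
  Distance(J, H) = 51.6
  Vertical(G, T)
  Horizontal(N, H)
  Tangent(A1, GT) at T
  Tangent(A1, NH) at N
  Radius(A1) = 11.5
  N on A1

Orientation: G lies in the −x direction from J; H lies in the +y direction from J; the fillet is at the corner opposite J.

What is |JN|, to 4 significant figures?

54.75

J is at the origin; J and G share the same y with |JG| = 29.8 and G on the −x side, so G = (-29.80, 0.000). JH is vertical with |JH| = 51.6 and H on the +y side, so H = (0.000, 51.60). The virtual corner opposite J is at (-29.80, 51.60). A1 meets GT tangentially, so AT is at right angles to GT and since A1 is tangent to NH there, AN ⟂ NH, with radius 11.5, so the center A sits 11.5 in from both sides at A = (-18.30, 40.10). That places the tangent points at T = (-29.80, 40.10) on GT and N = (-18.30, 51.60) on NH. Then |JN| = |N − J| = 54.75.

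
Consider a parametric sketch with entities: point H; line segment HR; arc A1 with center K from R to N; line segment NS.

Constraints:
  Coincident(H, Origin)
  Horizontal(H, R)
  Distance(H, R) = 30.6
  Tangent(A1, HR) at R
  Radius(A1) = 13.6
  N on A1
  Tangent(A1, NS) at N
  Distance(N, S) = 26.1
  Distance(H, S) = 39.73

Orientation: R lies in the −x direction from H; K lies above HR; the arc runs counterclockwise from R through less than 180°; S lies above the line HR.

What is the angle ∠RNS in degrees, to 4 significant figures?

139.2°

Checks: |KN| = 13.60 ✓; ∠(KN, NS) = 90.00° ✓; |NS| = 26.10 ✓; |HS| = 39.73 ✓.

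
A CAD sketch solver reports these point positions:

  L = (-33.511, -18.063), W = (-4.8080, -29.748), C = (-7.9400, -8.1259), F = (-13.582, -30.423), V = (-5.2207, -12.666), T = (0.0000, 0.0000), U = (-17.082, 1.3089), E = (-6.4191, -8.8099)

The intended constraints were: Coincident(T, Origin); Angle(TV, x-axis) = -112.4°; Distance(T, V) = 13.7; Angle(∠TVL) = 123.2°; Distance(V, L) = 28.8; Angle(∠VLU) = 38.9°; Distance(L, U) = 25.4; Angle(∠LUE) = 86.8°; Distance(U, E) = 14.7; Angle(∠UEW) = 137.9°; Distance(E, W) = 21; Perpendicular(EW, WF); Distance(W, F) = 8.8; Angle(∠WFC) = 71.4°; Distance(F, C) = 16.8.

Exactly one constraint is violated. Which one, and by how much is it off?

Distance(F, C) = 16.8 — off by 6.20.

T = (0.00, 0.00) ✓; TV at -112.4° ✓; |TV| = 13.70 ✓; ∠TVL = 123.2° ✓; |VL| = 28.80 ✓; ∠VLU = 38.90° ✓; |LU| = 25.40 ✓; ∠LUE = 86.80° ✓; |UE| = 14.70 ✓; ∠UEW = 137.9° ✓; |EW| = 21.00 ✓; ∠(EW, WF) = 90.00° ✓; |WF| = 8.800 ✓; ∠WFC = 71.40° ✓; |FC| = 23.00 ✗.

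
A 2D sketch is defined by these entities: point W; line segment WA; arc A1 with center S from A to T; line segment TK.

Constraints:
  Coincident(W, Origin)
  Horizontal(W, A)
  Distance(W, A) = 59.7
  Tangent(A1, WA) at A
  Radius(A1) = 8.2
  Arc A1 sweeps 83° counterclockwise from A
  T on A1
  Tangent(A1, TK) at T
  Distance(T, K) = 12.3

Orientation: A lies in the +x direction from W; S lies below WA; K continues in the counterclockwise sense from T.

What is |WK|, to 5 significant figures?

53.693

W is at the origin; WA is horizontal with |WA| = 59.7 and A on the +x side, so A = (59.700, 0.0000). A1 meets WA tangentially, so SA is at right angles to WA, so S = A + (0, -8.2) = (59.700, -8.2000). On A1, A sits at bearing 90° from S; an 83° counterclockwise sweep puts T at bearing 173°, so T = S + 8.2·(cos 173°, sin 173°) = (51.561, -7.2007). The tangent condition forces ST to be normal to TK, so TK runs along (−sin 173°, cos 173°); with |TK| = 12.3, K = (50.062, -19.409). Then |WK| = |K − W| = 53.693.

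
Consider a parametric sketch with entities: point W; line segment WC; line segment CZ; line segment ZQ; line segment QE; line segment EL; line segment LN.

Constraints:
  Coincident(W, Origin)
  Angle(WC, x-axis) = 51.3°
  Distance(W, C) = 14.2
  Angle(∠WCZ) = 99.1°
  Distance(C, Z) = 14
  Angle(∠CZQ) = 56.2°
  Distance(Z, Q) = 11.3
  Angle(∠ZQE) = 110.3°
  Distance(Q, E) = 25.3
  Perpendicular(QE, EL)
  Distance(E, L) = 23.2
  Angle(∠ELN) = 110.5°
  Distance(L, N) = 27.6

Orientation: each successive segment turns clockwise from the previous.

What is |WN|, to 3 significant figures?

40.7

QE ⟂ EL, so EL runs at 46.9°; with |EL| = 23.2, L = (8.33, 33.3). ∠ELN = 110.5° gives LN at -22.6° from the x-axis; with |LN| = 27.6, N = (33.8, 22.7). Then |WN| = |N − W| = 40.7.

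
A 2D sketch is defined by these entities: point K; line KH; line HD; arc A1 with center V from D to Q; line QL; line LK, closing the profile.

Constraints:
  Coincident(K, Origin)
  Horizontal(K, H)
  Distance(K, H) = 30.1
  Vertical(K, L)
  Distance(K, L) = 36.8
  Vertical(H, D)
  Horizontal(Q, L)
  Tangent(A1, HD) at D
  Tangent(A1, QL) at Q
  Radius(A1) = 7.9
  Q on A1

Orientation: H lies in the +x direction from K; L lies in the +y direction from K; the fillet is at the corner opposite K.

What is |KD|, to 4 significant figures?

41.73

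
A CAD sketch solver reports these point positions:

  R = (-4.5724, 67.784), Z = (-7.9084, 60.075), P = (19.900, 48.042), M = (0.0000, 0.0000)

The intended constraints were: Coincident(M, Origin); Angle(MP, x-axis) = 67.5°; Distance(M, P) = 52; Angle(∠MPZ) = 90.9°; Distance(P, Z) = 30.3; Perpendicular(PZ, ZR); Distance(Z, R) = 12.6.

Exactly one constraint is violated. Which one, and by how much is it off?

Distance(Z, R) = 12.6 — off by 4.20.

M = (0.00, 0.00) ✓; MP at 67.50° ✓; |MP| = 52.00 ✓; ∠MPZ = 90.90° ✓; |PZ| = 30.30 ✓; ∠(PZ, ZR) = 90.00° ✓; |ZR| = 8.400 ✗.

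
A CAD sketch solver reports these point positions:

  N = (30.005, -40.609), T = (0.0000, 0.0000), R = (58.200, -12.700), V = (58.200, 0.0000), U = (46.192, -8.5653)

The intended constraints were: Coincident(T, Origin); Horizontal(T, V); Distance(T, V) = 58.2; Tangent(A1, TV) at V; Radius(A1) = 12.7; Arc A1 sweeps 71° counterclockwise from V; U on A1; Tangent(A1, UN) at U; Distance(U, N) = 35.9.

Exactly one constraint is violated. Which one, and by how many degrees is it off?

Tangent(A1, UN) at U — off by 7.80°.

T = (0.00, 0.00) ✓; T.y = 0.00, V.y = 0.00 ✓; |TV| = 58.20 ✓; ∠(RV, VT) = 90.00° ✓; |RV| = 12.70 ✓; bearing(R→U) − bearing(R→V) = 71.00° ✓; |RU| = 12.70 ✓; ∠(RU, UN) = 97.80° ✗; |UN| = 35.90 ✓.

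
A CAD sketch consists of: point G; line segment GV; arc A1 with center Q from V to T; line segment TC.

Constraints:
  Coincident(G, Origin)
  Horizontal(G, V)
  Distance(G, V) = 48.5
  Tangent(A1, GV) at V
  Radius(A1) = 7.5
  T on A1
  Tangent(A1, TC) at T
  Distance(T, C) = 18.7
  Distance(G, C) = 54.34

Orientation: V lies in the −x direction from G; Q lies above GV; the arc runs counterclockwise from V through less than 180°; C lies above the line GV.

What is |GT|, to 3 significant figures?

42.5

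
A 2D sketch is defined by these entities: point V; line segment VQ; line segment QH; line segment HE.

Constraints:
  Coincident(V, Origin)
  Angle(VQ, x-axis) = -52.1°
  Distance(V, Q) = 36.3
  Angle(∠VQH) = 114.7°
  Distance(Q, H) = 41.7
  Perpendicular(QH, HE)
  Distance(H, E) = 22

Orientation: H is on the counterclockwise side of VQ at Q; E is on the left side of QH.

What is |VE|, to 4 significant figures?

57.92

V is at the origin; VQ runs at -52.1° with length 36.3, so Q = 36.3·(cos -52.1°, sin -52.1°) = (22.30, -28.64). ∠VQH = 114.7°, so QH runs at -52.1° + (180° − 114.7°) = 13.20° from the x-axis; with |QH| = 41.7, H = Q + 41.7·(cos 13.20°, sin 13.20°) = (62.90, -19.12). QH ⟂ HE; with |HE| = 22.0 on the left of QH, E = H + 22.0·(-0.2284, 0.9736) = (57.87, 2.297). Then |VE| = |E − V| = 57.92.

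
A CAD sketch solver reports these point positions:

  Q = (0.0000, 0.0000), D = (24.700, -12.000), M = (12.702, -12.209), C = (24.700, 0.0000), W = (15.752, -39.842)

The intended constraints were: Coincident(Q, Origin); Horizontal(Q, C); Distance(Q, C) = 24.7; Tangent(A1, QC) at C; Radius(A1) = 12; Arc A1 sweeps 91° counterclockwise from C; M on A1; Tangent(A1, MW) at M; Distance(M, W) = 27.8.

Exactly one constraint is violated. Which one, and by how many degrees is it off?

Tangent(A1, MW) at M — off by 5.30°.

Q = (0.00, 0.00) ✓; Q.y = 0.00, C.y = 0.00 ✓; |QC| = 24.70 ✓; ∠(DC, CQ) = 90.00° ✓; |DC| = 12.00 ✓; bearing(D→M) − bearing(D→C) = 91.00° ✓; |DM| = 12.00 ✓; ∠(DM, MW) = 84.70° ✗; |MW| = 27.80 ✓.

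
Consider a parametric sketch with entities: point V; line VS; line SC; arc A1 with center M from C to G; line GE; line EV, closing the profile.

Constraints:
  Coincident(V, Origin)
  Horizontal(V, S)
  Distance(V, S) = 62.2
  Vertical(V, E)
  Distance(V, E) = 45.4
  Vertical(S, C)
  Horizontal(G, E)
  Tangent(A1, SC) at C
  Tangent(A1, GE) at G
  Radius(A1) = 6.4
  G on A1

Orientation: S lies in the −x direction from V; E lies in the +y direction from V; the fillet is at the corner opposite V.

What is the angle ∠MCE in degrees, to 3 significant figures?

5.87°

The virtual corner opposite V is at (-62.2, 45.4). Since A1 is tangent to SC there, MC ⟂ SC and the tangent condition forces MG to be normal to GE, with radius 6.4, so the center M sits 6.4 in from both sides at M = (-55.8, 39.0). That places the tangent points at C = (-62.2, 39.0) on SC and G = (-55.8, 45.4) on GE. Then cos ∠MCE = CM·CE / (|CM||CE|), giving 5.87°.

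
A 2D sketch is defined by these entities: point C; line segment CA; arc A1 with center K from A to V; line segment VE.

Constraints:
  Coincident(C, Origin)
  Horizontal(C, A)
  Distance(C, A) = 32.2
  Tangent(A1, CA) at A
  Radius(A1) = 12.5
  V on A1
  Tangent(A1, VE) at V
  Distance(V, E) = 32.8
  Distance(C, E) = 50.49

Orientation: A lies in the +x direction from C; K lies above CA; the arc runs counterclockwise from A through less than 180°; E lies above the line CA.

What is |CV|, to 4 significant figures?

46.59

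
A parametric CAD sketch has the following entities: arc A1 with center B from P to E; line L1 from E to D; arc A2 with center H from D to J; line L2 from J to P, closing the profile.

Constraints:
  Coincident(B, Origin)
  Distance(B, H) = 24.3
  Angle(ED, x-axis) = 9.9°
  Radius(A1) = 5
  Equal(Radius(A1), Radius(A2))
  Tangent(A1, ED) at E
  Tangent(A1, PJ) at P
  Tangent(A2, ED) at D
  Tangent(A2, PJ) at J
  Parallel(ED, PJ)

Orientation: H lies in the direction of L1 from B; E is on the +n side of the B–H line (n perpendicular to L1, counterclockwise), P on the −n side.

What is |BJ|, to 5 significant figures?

24.809

The slot axis is L1's direction at 9.9°, so u = (cos 9.9°, sin 9.9°) = (0.98511, 0.17193) and n = (−sin 9.9°, cos 9.9°) = (-0.17193, 0.98511). B is at the origin and H lies 24.3 along u from B, so H = 24.3·u = (23.938, 4.1779). Tangency of A1 to both parallel lines with radius 5.0 puts E and P at B ± 5.0·n: E = (-0.85965, 4.9255), P = (0.85965, -4.9255). Equal radii place D and J the same way about H: D = H + 5.0·n = (23.079, 9.1034), J = H − 5.0·n = (24.798, -0.74767). Then |BJ| = |J − B| = 24.809.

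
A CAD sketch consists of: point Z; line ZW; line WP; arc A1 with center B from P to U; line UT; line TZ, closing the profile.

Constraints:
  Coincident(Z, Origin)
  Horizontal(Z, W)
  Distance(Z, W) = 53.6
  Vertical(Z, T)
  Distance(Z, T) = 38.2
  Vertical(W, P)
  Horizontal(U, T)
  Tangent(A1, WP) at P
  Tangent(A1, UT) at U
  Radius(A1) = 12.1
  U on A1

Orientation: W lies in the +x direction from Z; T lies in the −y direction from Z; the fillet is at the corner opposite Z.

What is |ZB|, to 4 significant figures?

49.03

Z is at the origin; Z and W share the same y with |ZW| = 53.6 and W on the +x side, so W = (53.60, 0.000). Z and T share the same x with |ZT| = 38.2 and T on the −y side, so T = (0.000, -38.20). The virtual corner opposite Z is at (53.60, -38.20). A1 meets WP tangentially, so BP is at right angles to WP and the tangent condition forces BU to be normal to UT, with radius 12.1, so the center B sits 12.1 in from both sides at B = (41.50, -26.10). Then |ZB| = |B − Z| = 49.03.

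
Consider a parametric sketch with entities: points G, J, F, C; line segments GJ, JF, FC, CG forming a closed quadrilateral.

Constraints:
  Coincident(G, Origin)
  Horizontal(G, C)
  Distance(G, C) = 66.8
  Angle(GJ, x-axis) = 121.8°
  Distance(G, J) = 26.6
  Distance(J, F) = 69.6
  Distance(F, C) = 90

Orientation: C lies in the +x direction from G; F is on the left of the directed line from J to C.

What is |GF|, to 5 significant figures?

83.890

G is at the origin; G and C share the same y with |GC| = 66.8 and C in +x, so C = (66.8, 0). GJ runs at 121.8° with |GJ| = 26.6, so J = (-14.017, 22.607). F is determined by |JF| = 69.6 and |FC| = 90.0 together: it lies at the intersection of circle(J, 69.6) and circle(C, 90.0). With |JC| = 83.919, the foot of the radical line on JC is 22.561 from J and the perpendicular offset is √(69.6² − 22.561²) = 65.842. Taking the left-of-JC solution: F = (25.447, 79.937).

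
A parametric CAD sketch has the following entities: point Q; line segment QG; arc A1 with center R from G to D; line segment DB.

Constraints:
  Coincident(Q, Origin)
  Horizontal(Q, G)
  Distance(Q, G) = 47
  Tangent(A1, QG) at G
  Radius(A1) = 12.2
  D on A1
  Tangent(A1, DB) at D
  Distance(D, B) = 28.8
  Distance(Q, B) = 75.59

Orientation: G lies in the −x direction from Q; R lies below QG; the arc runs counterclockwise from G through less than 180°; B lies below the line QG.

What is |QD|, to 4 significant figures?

59.56

Q is at the origin; Q and G share the same y with |QG| = 47.0 and G on the −x side, so G = (-47.00, 0.000). A1 meets QG tangentially, so RG is at right angles to QG, so R = G + (0, -12.2) = (-47.00, -12.20). Since RD ⟂ DB (tangency), |RB| = √(12.2² + 28.8²) = 31.28 regardless of where D sits on A1. So B lies on both circle(Q, 75.59) and circle(R, 31.28); the below-QG intersection is B = (-65.81, -37.19). D is the foot of the tangent from B: D = (-58.84, -9.247).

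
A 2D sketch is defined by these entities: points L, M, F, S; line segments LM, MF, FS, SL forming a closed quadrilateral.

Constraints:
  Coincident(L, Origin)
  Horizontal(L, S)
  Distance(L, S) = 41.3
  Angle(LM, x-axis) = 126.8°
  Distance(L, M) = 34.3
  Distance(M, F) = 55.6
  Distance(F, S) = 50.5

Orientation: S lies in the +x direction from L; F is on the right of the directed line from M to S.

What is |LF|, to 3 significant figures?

25.3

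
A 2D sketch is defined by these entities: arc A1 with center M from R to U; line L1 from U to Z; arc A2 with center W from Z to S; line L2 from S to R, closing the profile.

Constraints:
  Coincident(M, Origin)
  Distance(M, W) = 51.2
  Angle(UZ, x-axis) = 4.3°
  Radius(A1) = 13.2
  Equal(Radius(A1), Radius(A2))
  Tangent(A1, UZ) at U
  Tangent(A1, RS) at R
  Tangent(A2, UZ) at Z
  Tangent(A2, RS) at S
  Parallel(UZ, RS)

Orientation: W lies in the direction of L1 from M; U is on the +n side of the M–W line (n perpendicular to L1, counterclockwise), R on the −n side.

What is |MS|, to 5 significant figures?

52.874

The slot axis is L1's direction at 4.3°, so u = (cos 4.3°, sin 4.3°) = (0.99719, 0.074979) and n = (−sin 4.3°, cos 4.3°) = (-0.074979, 0.99719). M is at the origin and W lies 51.2 along u from M, so W = 51.2·u = (51.056, 3.8389). Tangency of A1 to both parallel lines with radius 13.2 puts U and R at M ± 13.2·n: U = (-0.98972, 13.163), R = (0.98972, -13.163). Equal radii place Z and S the same way about W: Z = W + 13.2·n = (50.066, 17.002), S = W − 13.2·n = (52.046, -9.3239). Then |MS| = |S − M| = 52.874.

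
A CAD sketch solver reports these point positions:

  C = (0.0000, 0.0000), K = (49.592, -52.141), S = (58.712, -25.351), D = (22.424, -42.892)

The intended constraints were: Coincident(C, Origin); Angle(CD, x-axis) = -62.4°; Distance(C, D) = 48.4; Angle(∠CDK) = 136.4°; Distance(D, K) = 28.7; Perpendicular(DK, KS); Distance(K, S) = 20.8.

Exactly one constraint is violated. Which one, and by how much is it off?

Distance(K, S) = 20.8 — off by 7.50.

C = (0.00, 0.00) ✓; CD at -62.40° ✓; |CD| = 48.40 ✓; ∠CDK = 136.4° ✓; |DK| = 28.70 ✓; ∠(DK, KS) = 90.00° ✓; |KS| = 28.30 ✗.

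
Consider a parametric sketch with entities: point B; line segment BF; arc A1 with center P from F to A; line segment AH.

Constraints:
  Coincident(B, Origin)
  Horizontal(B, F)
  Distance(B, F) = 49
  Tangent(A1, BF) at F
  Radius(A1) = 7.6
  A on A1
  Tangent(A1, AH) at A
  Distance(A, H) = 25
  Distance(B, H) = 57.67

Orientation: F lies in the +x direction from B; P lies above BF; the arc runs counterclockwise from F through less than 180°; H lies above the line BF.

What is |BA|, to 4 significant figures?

57.02

Checks: B.y = 0.00, F.y = 0.00 ✓; ∠(PF, FB) = 90.00° ✓; |PF| = 7.600 ✓; |PA| = 7.600 ✓; ∠(PA, AH) = 90.00° ✓; |AH| = 25.00 ✓; |BH| = 57.67 ✓.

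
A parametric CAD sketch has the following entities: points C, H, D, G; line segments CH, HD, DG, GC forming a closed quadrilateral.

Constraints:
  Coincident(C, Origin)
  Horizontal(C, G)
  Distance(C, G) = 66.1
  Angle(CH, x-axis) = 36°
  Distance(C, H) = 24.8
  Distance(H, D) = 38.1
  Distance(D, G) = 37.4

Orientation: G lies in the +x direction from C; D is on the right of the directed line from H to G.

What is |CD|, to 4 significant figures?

40.45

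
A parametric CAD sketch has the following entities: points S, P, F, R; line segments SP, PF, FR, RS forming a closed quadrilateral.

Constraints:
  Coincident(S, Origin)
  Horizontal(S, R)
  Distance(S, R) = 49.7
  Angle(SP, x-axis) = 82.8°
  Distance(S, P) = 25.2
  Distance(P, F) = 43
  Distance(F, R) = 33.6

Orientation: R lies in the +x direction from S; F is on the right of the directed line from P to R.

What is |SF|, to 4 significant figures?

24.47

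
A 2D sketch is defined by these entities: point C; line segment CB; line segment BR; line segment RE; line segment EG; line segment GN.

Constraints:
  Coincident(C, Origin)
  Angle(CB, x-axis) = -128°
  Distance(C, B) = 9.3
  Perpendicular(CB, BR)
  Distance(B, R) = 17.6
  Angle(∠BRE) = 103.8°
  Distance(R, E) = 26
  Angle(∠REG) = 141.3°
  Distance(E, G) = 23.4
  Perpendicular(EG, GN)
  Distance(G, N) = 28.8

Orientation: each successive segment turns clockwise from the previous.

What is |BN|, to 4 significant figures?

36.44

∠REG = 141.3° gives EG at 27.10° from the x-axis; with |EG| = 23.4, G = (11.89, 37.88). The perpendicularity gives GN at right angles to EG, so GN runs at -62.90°; with |GN| = 28.8, N = (25.01, 12.24). Then |BN| = |N − B| = 36.44.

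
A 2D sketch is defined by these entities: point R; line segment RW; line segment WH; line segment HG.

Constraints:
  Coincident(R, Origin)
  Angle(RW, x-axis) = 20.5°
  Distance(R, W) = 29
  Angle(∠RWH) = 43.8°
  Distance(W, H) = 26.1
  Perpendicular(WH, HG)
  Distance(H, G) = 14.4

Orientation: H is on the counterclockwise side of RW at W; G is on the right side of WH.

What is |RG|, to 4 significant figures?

34.86

R is at the origin; RW runs at 20.5° with length 29.0, so W = 29.0·(cos 20.5°, sin 20.5°) = (27.16, 10.16). ∠RWH = 43.8°, so WH runs at 20.5° + (180° − 43.8°) = 156.7° from the x-axis; with |WH| = 26.1, H = W + 26.1·(cos 156.7°, sin 156.7°) = (3.192, 20.48). WH is perpendicular to HG; with |HG| = 14.4 on the right of WH, G = H + 14.4·(0.3955, 0.9184) = (8.888, 33.71). Then |RG| = |G − R| = 34.86.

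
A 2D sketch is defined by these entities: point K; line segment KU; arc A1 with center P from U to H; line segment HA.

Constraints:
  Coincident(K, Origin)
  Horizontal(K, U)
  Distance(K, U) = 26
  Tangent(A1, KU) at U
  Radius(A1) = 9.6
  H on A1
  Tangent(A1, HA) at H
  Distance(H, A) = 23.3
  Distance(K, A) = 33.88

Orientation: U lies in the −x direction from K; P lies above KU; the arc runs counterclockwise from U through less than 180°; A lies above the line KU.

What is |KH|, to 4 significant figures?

18.43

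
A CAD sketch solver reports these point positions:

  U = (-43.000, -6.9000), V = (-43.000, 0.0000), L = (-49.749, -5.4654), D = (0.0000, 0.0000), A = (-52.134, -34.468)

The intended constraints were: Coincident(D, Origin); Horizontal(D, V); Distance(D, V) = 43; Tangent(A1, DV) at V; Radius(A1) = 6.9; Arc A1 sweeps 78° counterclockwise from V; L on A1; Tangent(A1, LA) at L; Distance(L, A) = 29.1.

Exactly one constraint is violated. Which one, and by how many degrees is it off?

Tangent(A1, LA) at L — off by 7.30°.

D = (0.00, 0.00) ✓; D.y = 0.00, V.y = 0.00 ✓; |DV| = 43.00 ✓; ∠(UV, VD) = 90.00° ✓; |UV| = 6.900 ✓; bearing(U→L) − bearing(U→V) = 78.00° ✓; |UL| = 6.900 ✓; ∠(UL, LA) = 82.70° ✗; |LA| = 29.10 ✓.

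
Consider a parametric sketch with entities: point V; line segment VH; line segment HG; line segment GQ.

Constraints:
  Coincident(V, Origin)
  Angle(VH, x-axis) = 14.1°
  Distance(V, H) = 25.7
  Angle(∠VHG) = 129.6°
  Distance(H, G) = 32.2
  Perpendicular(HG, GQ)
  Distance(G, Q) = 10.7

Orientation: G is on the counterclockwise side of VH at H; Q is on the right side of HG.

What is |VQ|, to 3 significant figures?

57.4

V is at the origin; VH runs at 14.1° with length 25.7, so H = 25.7·(cos 14.1°, sin 14.1°) = (24.9, 6.26). ∠VHG = 129.6°, so HG runs at 14.1° + (180° − 129.6°) = 64.5° from the x-axis; with |HG| = 32.2, G = H + 32.2·(cos 64.5°, sin 64.5°) = (38.8, 35.3). The perpendicularity gives GQ at right angles to HG; with |GQ| = 10.7 on the right of HG, Q = G + 10.7·(0.903, -0.431) = (48.4, 30.7). Then |VQ| = |Q − V| = 57.4.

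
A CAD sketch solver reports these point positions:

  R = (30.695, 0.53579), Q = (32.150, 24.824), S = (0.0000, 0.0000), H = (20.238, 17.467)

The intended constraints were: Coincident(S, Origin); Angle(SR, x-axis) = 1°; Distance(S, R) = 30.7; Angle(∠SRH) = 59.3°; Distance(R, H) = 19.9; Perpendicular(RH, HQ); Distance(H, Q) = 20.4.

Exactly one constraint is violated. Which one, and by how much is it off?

Distance(H, Q) = 20.4 — off by 6.40.

S = (0.00, 0.00) ✓; SR at 1.000° ✓; |SR| = 30.70 ✓; ∠SRH = 59.30° ✓; |RH| = 19.90 ✓; ∠(RH, HQ) = 90.00° ✓; |HQ| = 14.00 ✗.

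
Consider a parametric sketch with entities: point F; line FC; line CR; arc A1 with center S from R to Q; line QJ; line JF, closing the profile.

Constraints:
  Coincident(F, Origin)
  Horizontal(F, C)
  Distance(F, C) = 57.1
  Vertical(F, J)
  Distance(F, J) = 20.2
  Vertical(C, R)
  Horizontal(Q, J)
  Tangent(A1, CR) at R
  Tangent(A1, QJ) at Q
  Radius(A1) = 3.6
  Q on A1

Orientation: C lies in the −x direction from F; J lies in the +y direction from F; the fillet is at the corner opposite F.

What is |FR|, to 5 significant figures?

59.464

F is at the origin; FC is horizontal with |FC| = 57.1 and C on the −x side, so C = (-57.100, 0.0000). F and J share the same x with |FJ| = 20.2 and J on the +y side, so J = (0.0000, 20.200). The virtual corner opposite F is at (-57.100, 20.200). A1 meets CR tangentially, so SR is at right angles to CR and A1 meets QJ tangentially, so SQ is at right angles to QJ, with radius 3.6, so the center S sits 3.6 in from both sides at S = (-53.500, 16.600). That places the tangent points at R = (-57.100, 16.600) on CR and Q = (-53.500, 20.200) on QJ. Then |FR| = |R − F| = 59.464.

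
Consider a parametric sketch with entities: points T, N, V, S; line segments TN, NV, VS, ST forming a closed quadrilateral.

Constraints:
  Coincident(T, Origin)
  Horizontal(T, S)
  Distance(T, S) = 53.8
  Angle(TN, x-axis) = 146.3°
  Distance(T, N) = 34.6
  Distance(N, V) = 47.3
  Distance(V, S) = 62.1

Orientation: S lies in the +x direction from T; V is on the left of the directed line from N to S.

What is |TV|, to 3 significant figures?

46.2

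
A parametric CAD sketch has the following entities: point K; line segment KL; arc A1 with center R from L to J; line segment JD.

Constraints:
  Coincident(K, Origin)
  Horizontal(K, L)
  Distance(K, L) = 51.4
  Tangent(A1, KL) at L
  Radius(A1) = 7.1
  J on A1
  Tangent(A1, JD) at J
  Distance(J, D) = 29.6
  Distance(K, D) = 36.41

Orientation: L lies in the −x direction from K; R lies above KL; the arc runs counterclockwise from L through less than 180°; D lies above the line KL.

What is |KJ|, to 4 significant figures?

46.10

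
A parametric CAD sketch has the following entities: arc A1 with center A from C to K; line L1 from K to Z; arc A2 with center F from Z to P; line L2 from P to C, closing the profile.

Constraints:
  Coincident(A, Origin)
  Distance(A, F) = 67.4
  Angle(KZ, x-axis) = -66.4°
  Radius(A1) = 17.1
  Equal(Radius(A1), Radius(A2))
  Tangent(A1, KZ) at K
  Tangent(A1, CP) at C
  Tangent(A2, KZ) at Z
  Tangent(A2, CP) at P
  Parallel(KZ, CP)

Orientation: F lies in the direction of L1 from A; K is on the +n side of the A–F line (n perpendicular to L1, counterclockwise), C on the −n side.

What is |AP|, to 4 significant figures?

69.54

The slot axis is L1's direction at -66.4°, so u = (cos -66.4°, sin -66.4°) = (0.4003, -0.9164) and n = (−sin -66.4°, cos -66.4°) = (0.9164, 0.4003). A is at the origin and F lies 67.4 along u from A, so F = 67.4·u = (26.98, -61.76). Tangency of A1 to both parallel lines with radius 17.1 puts K and C at A ± 17.1·n: K = (15.67, 6.846), C = (-15.67, -6.846). Equal radii place Z and P the same way about F: Z = F + 17.1·n = (42.65, -54.92), P = F − 17.1·n = (11.31, -68.61). Then |AP| = |P − A| = 69.54.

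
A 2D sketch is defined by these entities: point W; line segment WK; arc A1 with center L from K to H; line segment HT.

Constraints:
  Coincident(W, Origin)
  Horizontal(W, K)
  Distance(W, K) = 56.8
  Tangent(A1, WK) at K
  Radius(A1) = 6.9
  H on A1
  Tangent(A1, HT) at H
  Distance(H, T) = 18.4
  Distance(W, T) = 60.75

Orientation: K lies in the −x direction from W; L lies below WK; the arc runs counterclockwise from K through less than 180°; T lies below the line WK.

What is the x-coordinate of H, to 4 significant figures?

-62.96

Checks: W.y = 0.00, K.y = 0.00 ✓; ∠(LK, KW) = 90.00° ✓; |LH| = 6.900 ✓; ∠(LH, HT) = 90.00° ✓; |HT| = 18.40 ✓; |WT| = 60.75 ✓.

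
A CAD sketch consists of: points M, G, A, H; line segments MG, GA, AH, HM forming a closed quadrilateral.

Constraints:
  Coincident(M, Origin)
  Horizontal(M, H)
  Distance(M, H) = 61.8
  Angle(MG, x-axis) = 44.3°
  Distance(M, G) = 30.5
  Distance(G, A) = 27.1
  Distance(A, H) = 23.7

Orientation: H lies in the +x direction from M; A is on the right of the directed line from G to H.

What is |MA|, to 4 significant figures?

38.10

M is at the origin; MH is horizontal with |MH| = 61.8 and H in +x, so H = (61.8, 0). MG runs at 44.3° with |MG| = 30.5, so G = (21.83, 21.30). A is determined by |GA| = 27.1 and |AH| = 23.7 together: it lies at the intersection of circle(G, 27.1) and circle(H, 23.7). With |GH| = 45.29, the foot of the radical line on GH is 24.55 from G and the perpendicular offset is √(27.1² − 24.55²) = 11.47. Taking the right-of-GH solution: A = (38.10, -0.3677).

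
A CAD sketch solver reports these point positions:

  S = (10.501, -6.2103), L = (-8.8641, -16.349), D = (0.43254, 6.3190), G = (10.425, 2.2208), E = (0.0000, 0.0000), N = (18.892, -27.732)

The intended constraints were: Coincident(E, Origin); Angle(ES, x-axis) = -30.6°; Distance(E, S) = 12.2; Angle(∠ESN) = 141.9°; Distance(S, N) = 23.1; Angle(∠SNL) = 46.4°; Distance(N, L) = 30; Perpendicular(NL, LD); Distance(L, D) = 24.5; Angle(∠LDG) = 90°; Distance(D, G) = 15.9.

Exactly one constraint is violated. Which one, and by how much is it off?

Distance(D, G) = 15.9 — off by 5.10.

E = (0.00, 0.00) ✓; ES at -30.60° ✓; |ES| = 12.20 ✓; ∠ESN = 141.9° ✓; |SN| = 23.10 ✓; ∠SNL = 46.40° ✓; |NL| = 30.00 ✓; ∠(NL, LD) = 90.00° ✓; |LD| = 24.50 ✓; ∠LDG = 90.00° ✓; |DG| = 10.80 ✗.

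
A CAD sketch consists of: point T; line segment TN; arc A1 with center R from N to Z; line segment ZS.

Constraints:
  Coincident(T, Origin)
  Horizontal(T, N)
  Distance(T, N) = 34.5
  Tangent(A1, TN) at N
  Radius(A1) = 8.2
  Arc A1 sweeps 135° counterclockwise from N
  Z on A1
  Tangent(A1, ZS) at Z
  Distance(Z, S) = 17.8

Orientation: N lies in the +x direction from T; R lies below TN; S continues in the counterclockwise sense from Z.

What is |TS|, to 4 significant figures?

49.11

T is at the origin; T and N share the same y with |TN| = 34.5 and N on the +x side, so N = (34.50, 0.000). Since A1 is tangent to TN there, RN ⟂ TN, so R = N + (0, -8.2) = (34.50, -8.200). On A1, N sits at bearing 90° from R; a 135° counterclockwise sweep puts Z at bearing 225°, so Z = R + 8.2·(cos 225°, sin 225°) = (28.70, -14.00). A1 meets ZS tangentially, so RZ is at right angles to ZS, so ZS runs along (−sin 225°, cos 225°); with |ZS| = 17.8, S = (41.29, -26.58). Then |TS| = |S − T| = 49.11.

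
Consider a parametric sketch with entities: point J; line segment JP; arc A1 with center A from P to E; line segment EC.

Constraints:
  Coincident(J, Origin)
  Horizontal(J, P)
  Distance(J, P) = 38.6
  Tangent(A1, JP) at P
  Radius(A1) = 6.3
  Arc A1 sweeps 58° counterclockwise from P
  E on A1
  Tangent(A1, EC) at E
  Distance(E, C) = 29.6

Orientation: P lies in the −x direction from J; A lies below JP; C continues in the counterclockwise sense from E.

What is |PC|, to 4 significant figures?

35.07

J is at the origin; J and P share the same y with |JP| = 38.6 and P on the −x side, so P = (-38.60, 0.000). The tangent condition forces AP to be normal to JP, so A = P + (0, -6.3) = (-38.60, -6.300). On A1, P sits at bearing 90° from A; a 58° counterclockwise sweep puts E at bearing 148°, so E = A + 6.3·(cos 148°, sin 148°) = (-43.94, -2.962). Tangency of A1 to EC means the radius AE is perpendicular to EC, so EC runs along (−sin 148°, cos 148°); with |EC| = 29.6, C = (-59.63, -28.06). Then |PC| = |C − P| = 35.07.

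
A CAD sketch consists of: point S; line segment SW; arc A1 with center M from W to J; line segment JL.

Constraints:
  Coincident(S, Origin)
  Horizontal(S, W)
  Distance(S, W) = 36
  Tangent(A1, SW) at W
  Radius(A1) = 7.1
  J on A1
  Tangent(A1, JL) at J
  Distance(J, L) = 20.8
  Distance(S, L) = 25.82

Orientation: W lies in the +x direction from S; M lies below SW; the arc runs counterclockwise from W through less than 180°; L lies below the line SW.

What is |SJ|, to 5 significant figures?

30.557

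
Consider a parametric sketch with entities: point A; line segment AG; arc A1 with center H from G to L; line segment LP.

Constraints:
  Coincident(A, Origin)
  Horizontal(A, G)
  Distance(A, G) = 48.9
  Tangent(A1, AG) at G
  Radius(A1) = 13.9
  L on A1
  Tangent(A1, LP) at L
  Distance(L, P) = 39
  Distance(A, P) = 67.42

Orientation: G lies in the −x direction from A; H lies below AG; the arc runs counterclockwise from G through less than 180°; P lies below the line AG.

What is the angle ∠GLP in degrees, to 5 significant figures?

118.94°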